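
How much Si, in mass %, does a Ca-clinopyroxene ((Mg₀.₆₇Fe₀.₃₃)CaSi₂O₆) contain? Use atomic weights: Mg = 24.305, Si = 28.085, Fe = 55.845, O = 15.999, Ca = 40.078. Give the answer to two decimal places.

24.75 mass %

Molar mass of (Mg₀.₆₇Fe₀.₃₃)CaSi₂O₆: 0.67·24.305 + 0.33·55.845 + 1·40.078 + 2·28.085 + 6·15.999 = 226.955 g/mol.
Mass of Si per formula unit: 2 × 28.085 = 56.170 g.
Weight fraction Si = 56.170 / 226.955 = 0.2475.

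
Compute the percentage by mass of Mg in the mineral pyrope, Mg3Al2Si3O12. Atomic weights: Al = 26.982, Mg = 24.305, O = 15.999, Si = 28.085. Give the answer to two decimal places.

18.09 weight percent

Molar mass of Mg3Al2Si3O12: 3·24.305 + 2·26.982 + 3·28.085 + 12·15.999 = 403.122 g/mol.
Mass of Mg per formula unit: 3 × 24.305 = 72.915 g.
Weight fraction Mg = 72.915 / 403.122 = 0.1809.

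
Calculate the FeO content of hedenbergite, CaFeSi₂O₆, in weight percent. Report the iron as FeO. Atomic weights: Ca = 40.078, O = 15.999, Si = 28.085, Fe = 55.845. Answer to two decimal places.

28.96 wt%

Molar mass of CaFeSi₂O₆ = 1·40.078 + 1·55.845 + 2·28.085 + 6·15.999 = 248.087 g/mol.
Each formula unit contains 1 Fe, equivalent to 1/1 = 1.0000 mol FeO.
M(FeO) = 1×55.845 + 1×15.999 = 71.844 g/mol.
Mass of FeO per formula unit = 1.0000 × 71.844 = 71.844 g.
FeO wt% = 71.844 / 248.087 × 100 = 28.96%.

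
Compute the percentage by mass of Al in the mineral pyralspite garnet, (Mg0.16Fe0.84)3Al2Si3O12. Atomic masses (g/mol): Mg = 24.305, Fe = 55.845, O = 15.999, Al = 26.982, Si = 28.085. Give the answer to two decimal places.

Formula mass = 0.48×24.305 + 2.52×55.845 + 2×26.982 + 3×28.085 + 12×15.999 = 482.603 g/mol, of which 53.964 g is Al.
So Al makes up 53.964/482.603 = 0.1118 of the mass, i.e. 11.18%.

11.18 wt%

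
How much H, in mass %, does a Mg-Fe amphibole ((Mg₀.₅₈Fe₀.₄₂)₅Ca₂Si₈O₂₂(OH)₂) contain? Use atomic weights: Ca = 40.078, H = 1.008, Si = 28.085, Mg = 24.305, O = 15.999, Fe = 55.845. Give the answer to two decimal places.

0.23 mass %

M((Mg₀.₅₈Fe₀.₄₂)₅Ca₂Si₈O₂₂(OH)₂) = 878.587 g/mol.
H contributes 2 × 1.008 = 2.016 g per mole.
2.016/878.587 = 0.0023 → 0.23%.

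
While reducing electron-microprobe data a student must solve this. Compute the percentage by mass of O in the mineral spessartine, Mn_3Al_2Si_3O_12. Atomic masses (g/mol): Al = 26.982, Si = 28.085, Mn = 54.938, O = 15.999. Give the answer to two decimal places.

Formula mass = 3·54.938 + 2·26.982 + 3·28.085 + 12·15.999 = 495.021 g/mol, of which 191.988 g is O.
So O makes up 191.988/495.021 = 0.3878 of the mass, i.e. 38.78%.

38.78 weight percent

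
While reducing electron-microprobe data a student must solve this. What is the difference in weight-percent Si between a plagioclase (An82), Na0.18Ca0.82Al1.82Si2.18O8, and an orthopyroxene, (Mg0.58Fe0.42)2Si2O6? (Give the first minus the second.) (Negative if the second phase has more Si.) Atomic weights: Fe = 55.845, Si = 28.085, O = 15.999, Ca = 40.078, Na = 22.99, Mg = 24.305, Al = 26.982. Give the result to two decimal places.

Si in Na0.18Ca0.82Al1.82Si2.18O8: molar mass 275.327 g/mol; 2.18×28.085 = 61.225 g → 22.24 wt%.
Si in (Mg0.58Fe0.42)2Si2O6: molar mass 227.268 g/mol; 2×28.085 = 56.170 g → 24.72 wt%.
Difference = 22.24 − 24.72 = -2.48 percentage points.

-2.48 percentage points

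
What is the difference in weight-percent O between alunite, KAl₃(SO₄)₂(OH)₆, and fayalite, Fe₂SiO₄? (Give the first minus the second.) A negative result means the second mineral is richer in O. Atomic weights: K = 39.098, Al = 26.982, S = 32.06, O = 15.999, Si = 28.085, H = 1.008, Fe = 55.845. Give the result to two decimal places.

22.67 percentage points

O in KAl₃(SO₄)₂(OH)₆: molar mass 414.198 g/mol; 14×15.999 = 223.986 g → 54.08 wt%.
O in Fe₂SiO₄: molar mass 203.771 g/mol; 4×15.999 = 63.996 g → 31.41 wt%.
Difference = 54.08 − 31.41 = 22.67 percentage points.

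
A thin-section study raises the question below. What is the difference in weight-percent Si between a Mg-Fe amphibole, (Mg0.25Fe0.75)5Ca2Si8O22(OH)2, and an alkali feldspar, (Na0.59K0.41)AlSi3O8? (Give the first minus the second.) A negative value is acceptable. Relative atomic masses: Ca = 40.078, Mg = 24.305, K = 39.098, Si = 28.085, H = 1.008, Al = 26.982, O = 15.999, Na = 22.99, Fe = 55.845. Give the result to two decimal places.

M((Mg0.25Fe0.75)5Ca2Si8O22(OH)2) = 930.628 g/mol, so wt% Si = 224.680/930.628 × 100 = 24.14%.
M((Na0.59K0.41)AlSi3O8) = 268.823 g/mol, so wt% Si = 84.255/268.823 × 100 = 31.34%.
24.14 − 31.34 = -7.20 pp.

-7.20 percentage points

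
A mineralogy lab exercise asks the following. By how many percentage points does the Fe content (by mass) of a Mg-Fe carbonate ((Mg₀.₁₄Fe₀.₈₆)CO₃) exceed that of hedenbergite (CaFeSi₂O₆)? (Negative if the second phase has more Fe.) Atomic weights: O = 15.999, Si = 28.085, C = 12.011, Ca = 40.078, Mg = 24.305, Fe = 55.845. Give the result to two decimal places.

M((Mg₀.₁₄Fe₀.₈₆)CO₃) = 111.437 g/mol, so wt% Fe = 48.027/111.437 × 100 = 43.10%.
M(CaFeSi₂O₆) = 248.087 g/mol, so wt% Fe = 55.845/248.087 × 100 = 22.51%.
43.10 − 22.51 = 20.59 pp.

20.59 percentage points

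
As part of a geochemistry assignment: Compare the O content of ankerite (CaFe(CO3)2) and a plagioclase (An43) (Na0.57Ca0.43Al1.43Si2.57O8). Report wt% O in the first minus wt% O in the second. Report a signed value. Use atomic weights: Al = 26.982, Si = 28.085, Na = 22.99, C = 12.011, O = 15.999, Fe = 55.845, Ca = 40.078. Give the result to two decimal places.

O in CaFe(CO3)2: molar mass 215.939 g/mol; 6×15.999 = 95.994 g → 44.45 wt%.
O in Na0.57Ca0.43Al1.43Si2.57O8: molar mass 269.093 g/mol; 8×15.999 = 127.992 g → 47.56 wt%.
Difference = 44.45 − 47.56 = -3.11 percentage points.

-3.11 percentage points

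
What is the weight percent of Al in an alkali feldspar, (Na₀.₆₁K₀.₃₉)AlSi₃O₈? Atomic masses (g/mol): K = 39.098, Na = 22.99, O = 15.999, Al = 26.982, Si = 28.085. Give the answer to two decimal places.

M((Na₀.₆₁K₀.₃₉)AlSi₃O₈) = 268.501 g/mol.
Al contributes 1 × 26.982 = 26.982 g per mole.
26.982/268.501 = 0.1005 → 10.05%.

10.05 wt%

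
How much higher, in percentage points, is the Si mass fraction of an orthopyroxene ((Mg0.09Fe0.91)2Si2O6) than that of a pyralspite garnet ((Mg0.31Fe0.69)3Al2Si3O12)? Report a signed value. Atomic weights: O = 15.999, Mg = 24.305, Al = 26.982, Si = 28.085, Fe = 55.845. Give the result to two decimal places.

3.77 percentage points

M((Mg0.09Fe0.91)2Si2O6) = 258.177 g/mol, so wt% Si = 56.170/258.177 × 100 = 21.76%.
M((Mg0.31Fe0.69)3Al2Si3O12) = 468.410 g/mol, so wt% Si = 84.255/468.410 × 100 = 17.99%.
21.76 − 17.99 = 3.77 pp.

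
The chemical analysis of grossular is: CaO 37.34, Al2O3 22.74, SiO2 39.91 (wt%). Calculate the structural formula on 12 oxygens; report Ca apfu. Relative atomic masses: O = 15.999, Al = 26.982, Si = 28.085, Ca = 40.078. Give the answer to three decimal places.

3.000 Ca apfu

CaO: 37.34/56.077 = 0.66587 mol → 0.66587 mol Ca, 0.66587 mol O.
Al2O3: 22.74/101.961 = 0.22303 mol → 0.44606 mol Al, 0.66909 mol O.
SiO2: 39.91/60.083 = 0.66425 mol → 0.66425 mol Si, 1.32850 mol O.
Total oxygen = 2.66346 mol. Normalization factor = 12/2.66346 = 4.50542.
Ca per 12 O = 0.66587 × 4.50542 = 3.000.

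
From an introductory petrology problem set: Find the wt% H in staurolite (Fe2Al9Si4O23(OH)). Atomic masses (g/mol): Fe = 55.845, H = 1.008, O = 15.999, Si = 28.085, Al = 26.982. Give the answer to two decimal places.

M(Fe2Al9Si4O23(OH)) = 851.852 g/mol.
H contributes 1 × 1.008 = 1.008 g per mole.
1.008/851.852 = 0.0012 → 0.12%.

0.12 weight percent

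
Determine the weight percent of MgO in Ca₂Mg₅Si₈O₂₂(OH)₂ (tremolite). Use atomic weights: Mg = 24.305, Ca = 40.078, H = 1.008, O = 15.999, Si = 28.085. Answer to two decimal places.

24.81 wt%

Molar mass of Ca₂Mg₅Si₈O₂₂(OH)₂ = 2×40.078 + 5×24.305 + 8×28.085 + 24×15.999 + 2×1.008 = 812.353 g/mol.
Each formula unit contains 5 Mg, equivalent to 5/1 = 5.0000 mol MgO.
M(MgO) = 1×24.305 + 1×15.999 = 40.304 g/mol.
Mass of MgO per formula unit = 5.0000 × 40.304 = 201.520 g.
MgO wt% = 201.520 / 812.353 × 100 = 24.81%.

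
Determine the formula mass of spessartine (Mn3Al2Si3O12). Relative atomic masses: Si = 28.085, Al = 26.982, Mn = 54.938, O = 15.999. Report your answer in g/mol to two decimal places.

M = 3*54.938 + 2*26.982 + 3*28.085 + 12*15.999

495.02 g/mol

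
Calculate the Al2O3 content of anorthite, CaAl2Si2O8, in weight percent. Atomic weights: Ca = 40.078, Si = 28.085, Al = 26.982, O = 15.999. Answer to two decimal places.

M(CaAl2Si2O8) = 278.204 g/mol; M(Al2O3) = 101.961 g/mol.
Moles Al2O3 per formula unit = 2 Al ÷ 2 = 1.0000.
Al2O3 fraction = (1.0000 × 101.961) / 278.204 = 101.961/278.204 = 0.3665.

36.65 wt%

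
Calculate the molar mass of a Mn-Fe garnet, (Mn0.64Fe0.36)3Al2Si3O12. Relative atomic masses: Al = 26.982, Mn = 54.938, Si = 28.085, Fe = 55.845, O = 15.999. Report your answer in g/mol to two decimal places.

496.00 g/mol

The formula mass is the sum 1.92·54.938 + 1.08·55.845 + 2·26.982 + 3·28.085 + 12·15.999.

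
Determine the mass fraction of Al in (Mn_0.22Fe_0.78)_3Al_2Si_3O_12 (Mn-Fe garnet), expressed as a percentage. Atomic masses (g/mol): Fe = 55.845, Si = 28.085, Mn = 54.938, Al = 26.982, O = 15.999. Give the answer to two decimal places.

10.85 wt%

Molar mass of (Mn_0.22Fe_0.78)_3Al_2Si_3O_12: 0.66×54.938 + 2.34×55.845 + 2×26.982 + 3×28.085 + 12×15.999 = 497.143 g/mol.
Mass of Al per formula unit: 2 × 26.982 = 53.964 g.
Weight fraction Al = 53.964 / 497.143 = 0.1085.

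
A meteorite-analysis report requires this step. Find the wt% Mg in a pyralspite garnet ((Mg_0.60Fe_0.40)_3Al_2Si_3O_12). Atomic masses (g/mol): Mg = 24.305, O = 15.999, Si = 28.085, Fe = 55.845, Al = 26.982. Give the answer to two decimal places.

9.92 wt%

Formula mass = 1.80·24.305 + 1.20·55.845 + 2·26.982 + 3·28.085 + 12·15.999 = 440.970 g/mol, of which 43.749 g is Mg.
So Mg makes up 43.749/440.970 = 0.0992 of the mass, i.e. 9.92%.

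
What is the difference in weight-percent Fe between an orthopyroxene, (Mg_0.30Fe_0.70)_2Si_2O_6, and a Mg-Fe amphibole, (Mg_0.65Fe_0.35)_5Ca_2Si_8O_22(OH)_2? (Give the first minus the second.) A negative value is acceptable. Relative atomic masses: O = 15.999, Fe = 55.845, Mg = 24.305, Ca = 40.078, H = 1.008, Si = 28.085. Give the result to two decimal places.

M((Mg_0.30Fe_0.70)_2Si_2O_6) = 244.930 g/mol, so wt% Fe = 78.183/244.930 × 100 = 31.92%.
M((Mg_0.65Fe_0.35)_5Ca_2Si_8O_22(OH)_2) = 867.548 g/mol, so wt% Fe = 97.729/867.548 × 100 = 11.26%.
31.92 − 11.26 = 20.66 pp.

20.66 percentage points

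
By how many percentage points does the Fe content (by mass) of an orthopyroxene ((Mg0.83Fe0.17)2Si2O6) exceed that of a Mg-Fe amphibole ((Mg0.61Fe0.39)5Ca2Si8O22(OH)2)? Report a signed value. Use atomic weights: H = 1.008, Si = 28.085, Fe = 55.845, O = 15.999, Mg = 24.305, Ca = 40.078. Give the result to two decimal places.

Fe in (Mg0.83Fe0.17)2Si2O6: molar mass 211.498 g/mol; 0.34×55.845 = 18.987 g → 8.98 wt%.
Fe in (Mg0.61Fe0.39)5Ca2Si8O22(OH)2: molar mass 873.856 g/mol; 1.95×55.845 = 108.898 g → 12.46 wt%.
Difference = 8.98 − 12.46 = -3.48 percentage points.

-3.48 percentage points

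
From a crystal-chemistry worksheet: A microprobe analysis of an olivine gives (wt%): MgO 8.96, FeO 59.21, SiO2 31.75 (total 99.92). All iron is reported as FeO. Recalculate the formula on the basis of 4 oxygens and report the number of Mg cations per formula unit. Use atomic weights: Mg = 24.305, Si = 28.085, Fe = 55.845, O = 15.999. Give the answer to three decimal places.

0.423 Mg apfu

8.96 wt% MgO ÷ 40.304 g/mol = 0.22231 mol, giving 0.22231 Mg and 0.22231 O.
59.21 wt% FeO ÷ 71.844 g/mol = 0.82415 mol, giving 0.82415 Fe and 0.82415 O.
31.75 wt% SiO2 ÷ 60.083 g/mol = 0.52844 mol, giving 0.52844 Si and 1.05688 O.
Oxygen sums to 2.10334; scaling by 4/2.10334 = 1.90174 puts the formula on 4 O.
Mg: 0.22231 × 1.90174 = 0.423 atoms per formula unit.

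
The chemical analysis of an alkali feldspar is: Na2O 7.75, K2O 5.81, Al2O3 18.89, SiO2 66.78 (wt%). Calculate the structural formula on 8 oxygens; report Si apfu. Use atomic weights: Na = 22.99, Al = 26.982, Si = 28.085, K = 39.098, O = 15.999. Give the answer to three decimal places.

2.998 Si apfu

Na2O: 7.75/61.979 = 0.12504 mol → 0.25008 mol Na, 0.12504 mol O.
K2O: 5.81/94.195 = 0.06168 mol → 0.12336 mol K, 0.06168 mol O.
Al2O3: 18.89/101.961 = 0.18527 mol → 0.37054 mol Al, 0.55581 mol O.
SiO2: 66.78/60.083 = 1.11146 mol → 1.11146 mol Si, 2.22292 mol O.
Total oxygen = 2.96545 mol. Normalization factor = 8/2.96545 = 2.69774.
Si per 8 O = 1.11146 × 2.69774 = 2.998.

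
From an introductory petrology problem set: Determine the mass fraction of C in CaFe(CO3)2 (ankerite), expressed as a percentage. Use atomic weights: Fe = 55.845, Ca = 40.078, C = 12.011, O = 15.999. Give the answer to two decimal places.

Molar mass of CaFe(CO3)2: 1·40.078 + 1·55.845 + 2·12.011 + 6·15.999 = 215.939 g/mol.
Mass of C per formula unit: 2 × 12.011 = 24.022 g.
Weight fraction C = 24.022 / 215.939 = 0.1112.

11.12 weight percent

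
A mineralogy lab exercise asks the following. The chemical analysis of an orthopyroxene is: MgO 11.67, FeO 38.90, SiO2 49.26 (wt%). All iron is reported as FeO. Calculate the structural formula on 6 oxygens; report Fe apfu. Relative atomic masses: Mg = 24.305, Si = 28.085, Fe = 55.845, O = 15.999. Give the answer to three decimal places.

MgO: 11.67/40.304 = 0.28955 mol → 0.28955 mol Mg, 0.28955 mol O.
FeO: 38.90/71.844 = 0.54145 mol → 0.54145 mol Fe, 0.54145 mol O.
SiO2: 49.26/60.083 = 0.81987 mol → 0.81987 mol Si, 1.63974 mol O.
Total oxygen = 2.47074 mol. Normalization factor = 6/2.47074 = 2.42842.
Fe per 6 O = 0.54145 × 2.42842 = 1.315.

1.315 Fe apfu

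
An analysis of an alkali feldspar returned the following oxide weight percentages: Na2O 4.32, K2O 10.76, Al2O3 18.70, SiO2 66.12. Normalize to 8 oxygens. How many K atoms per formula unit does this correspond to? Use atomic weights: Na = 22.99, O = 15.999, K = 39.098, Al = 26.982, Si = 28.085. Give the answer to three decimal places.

Na2O: 4.32/61.979 = 0.06970 mol → 0.13940 mol Na, 0.06970 mol O.
K2O: 10.76/94.195 = 0.11423 mol → 0.22846 mol K, 0.11423 mol O.
Al2O3: 18.70/101.961 = 0.18340 mol → 0.36680 mol Al, 0.55020 mol O.
SiO2: 66.12/60.083 = 1.10048 mol → 1.10048 mol Si, 2.20096 mol O.
Total oxygen = 2.93509 mol. Normalization factor = 8/2.93509 = 2.72564.
K per 8 O = 0.22846 × 2.72564 = 0.623.

0.623 K apfu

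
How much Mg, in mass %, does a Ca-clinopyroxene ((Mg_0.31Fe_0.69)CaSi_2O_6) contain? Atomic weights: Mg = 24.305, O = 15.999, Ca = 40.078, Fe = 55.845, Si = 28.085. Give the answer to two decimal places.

Formula mass = 0.31*24.305 + 0.69*55.845 + 1*40.078 + 2*28.085 + 6*15.999 = 238.310 g/mol, of which 7.535 g is Mg.
So Mg makes up 7.535/238.310 = 0.0316 of the mass, i.e. 3.16%.

3.16 mass %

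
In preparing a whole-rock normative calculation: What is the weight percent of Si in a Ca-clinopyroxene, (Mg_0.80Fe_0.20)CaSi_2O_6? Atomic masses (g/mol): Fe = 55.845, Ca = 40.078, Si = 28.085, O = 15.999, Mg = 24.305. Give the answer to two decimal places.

Molar mass of (Mg_0.80Fe_0.20)CaSi_2O_6: 0.80*24.305 + 0.20*55.845 + 1*40.078 + 2*28.085 + 6*15.999 = 222.855 g/mol.
Mass of Si per formula unit: 2 × 28.085 = 56.170 g.
Weight fraction Si = 56.170 / 222.855 = 0.2520.

25.20 wt%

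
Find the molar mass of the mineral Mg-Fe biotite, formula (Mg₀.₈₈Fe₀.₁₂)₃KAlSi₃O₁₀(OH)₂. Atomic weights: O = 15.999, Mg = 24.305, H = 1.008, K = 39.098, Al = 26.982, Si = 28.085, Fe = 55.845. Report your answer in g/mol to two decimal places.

428.61 g/mol

The formula mass is the sum 2.64(24.305) + 0.36(55.845) + 1(39.098) + 1(26.982) + 3(28.085) + 12(15.999) + 2(1.008).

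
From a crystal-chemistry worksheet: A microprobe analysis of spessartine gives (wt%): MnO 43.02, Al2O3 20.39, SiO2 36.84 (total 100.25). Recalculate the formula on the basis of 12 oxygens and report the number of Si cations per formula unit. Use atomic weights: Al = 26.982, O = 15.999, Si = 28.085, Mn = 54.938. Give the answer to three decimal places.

43.02 wt% MnO ÷ 70.937 g/mol = 0.60645 mol, giving 0.60645 Mn and 0.60645 O.
20.39 wt% Al2O3 ÷ 101.961 g/mol = 0.19998 mol, giving 0.39996 Al and 0.59994 O.
36.84 wt% SiO2 ÷ 60.083 g/mol = 0.61315 mol, giving 0.61315 Si and 1.22630 O.
Oxygen sums to 2.43269; scaling by 12/2.43269 = 4.93281 puts the formula on 12 O.
Si: 0.61315 × 4.93281 = 3.025 atoms per formula unit.

3.025 Si apfu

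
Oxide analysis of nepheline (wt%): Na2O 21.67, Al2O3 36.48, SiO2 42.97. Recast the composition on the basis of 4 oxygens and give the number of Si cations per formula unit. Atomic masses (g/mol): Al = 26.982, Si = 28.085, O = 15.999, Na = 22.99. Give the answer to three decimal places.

1.003 Si apfu

21.67 wt% Na2O ÷ 61.979 g/mol = 0.34963 mol, giving 0.69926 Na and 0.34963 O.
36.48 wt% Al2O3 ÷ 101.961 g/mol = 0.35778 mol, giving 0.71556 Al and 1.07334 O.
42.97 wt% SiO2 ÷ 60.083 g/mol = 0.71518 mol, giving 0.71518 Si and 1.43036 O.
Oxygen sums to 2.85333; scaling by 4/2.85333 = 1.40187 puts the formula on 4 O.
Si: 0.71518 × 1.40187 = 1.003 atoms per formula unit.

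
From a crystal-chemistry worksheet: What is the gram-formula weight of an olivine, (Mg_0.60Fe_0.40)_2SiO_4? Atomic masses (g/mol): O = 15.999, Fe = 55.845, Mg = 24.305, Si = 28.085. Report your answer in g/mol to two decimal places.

The formula mass is the sum 1.20(24.305) + 0.80(55.845) + 1(28.085) + 4(15.999).

165.92 g/mol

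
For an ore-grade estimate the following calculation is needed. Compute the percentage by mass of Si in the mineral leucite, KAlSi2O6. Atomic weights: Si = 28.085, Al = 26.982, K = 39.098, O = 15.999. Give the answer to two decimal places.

M(KAlSi2O6) = 218.244 g/mol.
Si contributes 2 × 28.085 = 56.170 g per mole.
56.170/218.244 = 0.2574 → 25.74%.

25.74 wt%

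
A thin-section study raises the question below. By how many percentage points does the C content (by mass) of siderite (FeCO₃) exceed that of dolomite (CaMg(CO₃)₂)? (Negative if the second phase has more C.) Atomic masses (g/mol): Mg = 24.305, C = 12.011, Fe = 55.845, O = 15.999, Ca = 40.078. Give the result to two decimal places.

First mineral: 12.011 g C in 115.853 g formula = 10.37 wt% C.
Second mineral: 24.022 g C in 184.399 g formula = 13.03 wt% C.
10.37% − 13.03% gives a difference of -2.66 percentage points.

-2.66 percentage points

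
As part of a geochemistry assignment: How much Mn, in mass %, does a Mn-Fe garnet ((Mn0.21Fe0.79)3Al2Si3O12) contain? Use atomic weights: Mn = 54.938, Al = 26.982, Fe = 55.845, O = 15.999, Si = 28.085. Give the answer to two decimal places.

M((Mn0.21Fe0.79)3Al2Si3O12) = 497.171 g/mol.
Mn contributes 0.63 × 54.938 = 34.611 g per mole.
34.611/497.171 = 0.0696 → 6.96%.

6.96 mass %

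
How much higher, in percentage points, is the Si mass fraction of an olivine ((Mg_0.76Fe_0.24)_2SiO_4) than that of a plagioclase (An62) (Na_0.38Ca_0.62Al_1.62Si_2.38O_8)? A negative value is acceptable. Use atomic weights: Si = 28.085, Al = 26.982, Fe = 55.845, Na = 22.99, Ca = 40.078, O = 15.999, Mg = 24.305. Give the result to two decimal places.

-6.54 percentage points

First mineral: 28.085 g Si in 155.830 g formula = 18.02 wt% Si.
Second mineral: 66.842 g Si in 272.130 g formula = 24.56 wt% Si.
18.02% − 24.56% gives a difference of -6.54 percentage points.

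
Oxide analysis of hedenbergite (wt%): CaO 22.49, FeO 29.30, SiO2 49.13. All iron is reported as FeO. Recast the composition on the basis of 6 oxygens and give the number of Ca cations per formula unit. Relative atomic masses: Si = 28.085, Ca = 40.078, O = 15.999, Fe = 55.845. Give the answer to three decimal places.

0.984 Ca apfu

22.49 wt% CaO ÷ 56.077 g/mol = 0.40106 mol, giving 0.40106 Ca and 0.40106 O.
29.30 wt% FeO ÷ 71.844 g/mol = 0.40783 mol, giving 0.40783 Fe and 0.40783 O.
49.13 wt% SiO2 ÷ 60.083 g/mol = 0.81770 mol, giving 0.81770 Si and 1.63540 O.
Oxygen sums to 2.44429; scaling by 6/2.44429 = 2.45470 puts the formula on 6 O.
Ca: 0.40106 × 2.45470 = 0.984 atoms per formula unit.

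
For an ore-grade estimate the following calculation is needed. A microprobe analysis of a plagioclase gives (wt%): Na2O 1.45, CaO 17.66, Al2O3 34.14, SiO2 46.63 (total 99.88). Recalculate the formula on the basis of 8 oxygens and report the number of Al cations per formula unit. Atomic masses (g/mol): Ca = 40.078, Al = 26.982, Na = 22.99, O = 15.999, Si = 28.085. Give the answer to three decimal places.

1.45 wt% Na2O ÷ 61.979 g/mol = 0.02340 mol, giving 0.04680 Na and 0.02340 O.
17.66 wt% CaO ÷ 56.077 g/mol = 0.31492 mol, giving 0.31492 Ca and 0.31492 O.
34.14 wt% Al2O3 ÷ 101.961 g/mol = 0.33483 mol, giving 0.66966 Al and 1.00449 O.
46.63 wt% SiO2 ÷ 60.083 g/mol = 0.77609 mol, giving 0.77609 Si and 1.55218 O.
Oxygen sums to 2.89499; scaling by 8/2.89499 = 2.76339 puts the formula on 8 O.
Al: 0.66966 × 2.76339 = 1.851 atoms per formula unit.

1.851 Al apfu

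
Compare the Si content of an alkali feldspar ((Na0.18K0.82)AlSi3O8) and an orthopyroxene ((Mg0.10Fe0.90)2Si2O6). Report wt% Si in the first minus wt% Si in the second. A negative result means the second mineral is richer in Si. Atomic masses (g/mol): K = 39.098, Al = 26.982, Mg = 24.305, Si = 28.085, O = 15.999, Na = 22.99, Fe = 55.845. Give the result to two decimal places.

8.78 percentage points

M((Na0.18K0.82)AlSi3O8) = 275.428 g/mol, so wt% Si = 84.255/275.428 × 100 = 30.59%.
M((Mg0.10Fe0.90)2Si2O6) = 257.546 g/mol, so wt% Si = 56.170/257.546 × 100 = 21.81%.
30.59 − 21.81 = 8.78 pp.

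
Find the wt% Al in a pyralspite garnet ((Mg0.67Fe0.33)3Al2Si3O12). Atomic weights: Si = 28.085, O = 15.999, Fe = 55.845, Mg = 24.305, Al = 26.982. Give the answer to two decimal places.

12.42 wt%

Formula mass = 2.01×24.305 + 0.99×55.845 + 2×26.982 + 3×28.085 + 12×15.999 = 434.347 g/mol, of which 53.964 g is Al.
So Al makes up 53.964/434.347 = 0.1242 of the mass, i.e. 12.42%.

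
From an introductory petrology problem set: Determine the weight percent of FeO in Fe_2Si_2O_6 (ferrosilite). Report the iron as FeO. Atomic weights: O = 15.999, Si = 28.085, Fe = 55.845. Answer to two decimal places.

54.46 wt%

Molar mass of Fe_2Si_2O_6 = 2*55.845 + 2*28.085 + 6*15.999 = 263.854 g/mol.
Each formula unit contains 2 Fe, equivalent to 2/1 = 2.0000 mol FeO.
M(FeO) = 1×55.845 + 1×15.999 = 71.844 g/mol.
Mass of FeO per formula unit = 2.0000 × 71.844 = 143.688 g.
FeO wt% = 143.688 / 263.854 × 100 = 54.46%.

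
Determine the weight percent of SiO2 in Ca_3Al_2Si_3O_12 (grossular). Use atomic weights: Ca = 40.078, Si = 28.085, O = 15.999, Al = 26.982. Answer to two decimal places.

Formula mass = 450.441 g/mol.
3 Si → 3.0000 mol SiO2 per formula unit; M(SiO2) = 60.083, so SiO2 mass = 180.249 g.
180.249/450.441 × 100 = 40.02 wt%.

40.02 wt%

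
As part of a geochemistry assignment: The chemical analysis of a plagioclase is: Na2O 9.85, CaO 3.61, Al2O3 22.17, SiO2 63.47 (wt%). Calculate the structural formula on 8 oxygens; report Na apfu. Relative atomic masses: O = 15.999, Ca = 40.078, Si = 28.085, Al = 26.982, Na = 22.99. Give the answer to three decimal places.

Na2O (M=61.979): mol = 0.15892; Na = 0.31784, O = 0.15892.
CaO (M=56.077): mol = 0.06438; Ca = 0.06438, O = 0.06438.
Al2O3 (M=101.961): mol = 0.21744; Al = 0.43488, O = 0.65232.
SiO2 (M=60.083): mol = 1.05637; Si = 1.05637, O = 2.11274.
ΣO = 2.98836; factor = 8/ΣO = 2.67705.
Na apfu = 0.31784 × 2.67705 = 0.851.

0.851 Na apfu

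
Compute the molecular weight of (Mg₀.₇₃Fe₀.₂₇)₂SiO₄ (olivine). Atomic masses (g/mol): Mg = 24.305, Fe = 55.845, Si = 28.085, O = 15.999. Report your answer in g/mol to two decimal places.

M = 1.46·24.305 + 0.54·55.845 + 1·28.085 + 4·15.999

157.72 g/mol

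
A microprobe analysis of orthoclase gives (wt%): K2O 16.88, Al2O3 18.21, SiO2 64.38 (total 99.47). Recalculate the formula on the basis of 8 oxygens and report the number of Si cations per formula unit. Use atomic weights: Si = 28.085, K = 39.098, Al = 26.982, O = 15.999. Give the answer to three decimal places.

2.999 Si apfu

K2O (M=94.195): mol = 0.17920; K = 0.35840, O = 0.17920.
Al2O3 (M=101.961): mol = 0.17860; Al = 0.35720, O = 0.53580.
SiO2 (M=60.083): mol = 1.07152; Si = 1.07152, O = 2.14304.
ΣO = 2.85804; factor = 8/ΣO = 2.79912.
Si apfu = 1.07152 × 2.79912 = 2.999.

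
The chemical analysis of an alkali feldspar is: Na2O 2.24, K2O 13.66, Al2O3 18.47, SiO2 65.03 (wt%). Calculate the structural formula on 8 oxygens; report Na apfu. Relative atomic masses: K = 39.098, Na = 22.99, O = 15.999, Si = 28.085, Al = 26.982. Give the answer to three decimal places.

0.200 Na apfu

Na2O: 2.24/61.979 = 0.03614 mol → 0.07228 mol Na, 0.03614 mol O.
K2O: 13.66/94.195 = 0.14502 mol → 0.29004 mol K, 0.14502 mol O.
Al2O3: 18.47/101.961 = 0.18115 mol → 0.36230 mol Al, 0.54345 mol O.
SiO2: 65.03/60.083 = 1.08234 mol → 1.08234 mol Si, 2.16468 mol O.
Total oxygen = 2.88929 mol. Normalization factor = 8/2.88929 = 2.76885.
Na per 8 O = 0.07228 × 2.76885 = 0.200.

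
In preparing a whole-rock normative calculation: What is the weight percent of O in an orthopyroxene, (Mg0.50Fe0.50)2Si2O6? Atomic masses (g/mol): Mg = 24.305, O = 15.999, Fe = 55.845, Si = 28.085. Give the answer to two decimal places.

Molar mass of (Mg0.50Fe0.50)2Si2O6: 1*24.305 + 1*55.845 + 2*28.085 + 6*15.999 = 232.314 g/mol.
Mass of O per formula unit: 6 × 15.999 = 95.994 g.
Weight fraction O = 95.994 / 232.314 = 0.4132.

41.32 mass %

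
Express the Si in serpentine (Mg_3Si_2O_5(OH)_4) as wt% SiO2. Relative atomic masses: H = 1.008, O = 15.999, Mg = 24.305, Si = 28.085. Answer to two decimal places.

Molar mass of Mg_3Si_2O_5(OH)_4 = 3×24.305 + 2×28.085 + 9×15.999 + 4×1.008 = 277.108 g/mol.
Each formula unit contains 2 Si, equivalent to 2/1 = 2.0000 mol SiO2.
M(SiO2) = 1×28.085 + 2×15.999 = 60.083 g/mol.
Mass of SiO2 per formula unit = 2.0000 × 60.083 = 120.166 g.
SiO2 wt% = 120.166 / 277.108 × 100 = 43.36%.

43.36 wt%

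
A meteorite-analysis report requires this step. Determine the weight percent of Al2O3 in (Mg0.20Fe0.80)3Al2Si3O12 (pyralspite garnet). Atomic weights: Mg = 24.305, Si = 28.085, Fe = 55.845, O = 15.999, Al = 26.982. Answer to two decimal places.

21.29 wt%

Molar mass of (Mg0.20Fe0.80)3Al2Si3O12 = 0.60×24.305 + 2.40×55.845 + 2×26.982 + 3×28.085 + 12×15.999 = 478.818 g/mol.
Each formula unit contains 2 Al, equivalent to 2/2 = 1.0000 mol Al2O3.
M(Al2O3) = 2×26.982 + 3×15.999 = 101.961 g/mol.
Mass of Al2O3 per formula unit = 1.0000 × 101.961 = 101.961 g.
Al2O3 wt% = 101.961 / 478.818 × 100 = 21.29%.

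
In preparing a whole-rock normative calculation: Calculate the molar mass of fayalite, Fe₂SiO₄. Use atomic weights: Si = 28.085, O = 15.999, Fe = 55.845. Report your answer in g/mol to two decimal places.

M = 2*55.845 + 1*28.085 + 4*15.999

203.77 g/mol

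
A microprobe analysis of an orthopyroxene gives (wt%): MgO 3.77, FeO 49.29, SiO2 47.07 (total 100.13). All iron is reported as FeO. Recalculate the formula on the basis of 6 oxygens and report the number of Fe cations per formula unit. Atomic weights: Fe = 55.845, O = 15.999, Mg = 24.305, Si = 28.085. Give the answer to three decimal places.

3.77 wt% MgO ÷ 40.304 g/mol = 0.09354 mol, giving 0.09354 Mg and 0.09354 O.
49.29 wt% FeO ÷ 71.844 g/mol = 0.68607 mol, giving 0.68607 Fe and 0.68607 O.
47.07 wt% SiO2 ÷ 60.083 g/mol = 0.78342 mol, giving 0.78342 Si and 1.56684 O.
Oxygen sums to 2.34645; scaling by 6/2.34645 = 2.55705 puts the formula on 6 O.
Fe: 0.68607 × 2.55705 = 1.754 atoms per formula unit.

1.754 Fe apfu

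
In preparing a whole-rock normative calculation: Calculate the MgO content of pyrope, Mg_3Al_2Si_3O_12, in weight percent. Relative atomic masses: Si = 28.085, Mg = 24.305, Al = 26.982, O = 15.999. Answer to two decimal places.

Molar mass of Mg_3Al_2Si_3O_12 = 3×24.305 + 2×26.982 + 3×28.085 + 12×15.999 = 403.122 g/mol.
Each formula unit contains 3 Mg, equivalent to 3/1 = 3.0000 mol MgO.
M(MgO) = 1×24.305 + 1×15.999 = 40.304 g/mol.
Mass of MgO per formula unit = 3.0000 × 40.304 = 120.912 g.
MgO wt% = 120.912 / 403.122 × 100 = 29.99%.

29.99 wt%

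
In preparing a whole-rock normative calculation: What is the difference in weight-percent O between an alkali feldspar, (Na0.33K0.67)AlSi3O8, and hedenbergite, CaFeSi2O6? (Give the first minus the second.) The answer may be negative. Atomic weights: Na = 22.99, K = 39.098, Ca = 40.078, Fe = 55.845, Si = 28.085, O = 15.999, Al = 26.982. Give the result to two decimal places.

First mineral: 127.992 g O in 273.011 g formula = 46.88 wt% O.
Second mineral: 95.994 g O in 248.087 g formula = 38.69 wt% O.
46.88% − 38.69% gives a difference of 8.19 percentage points.

8.19 percentage points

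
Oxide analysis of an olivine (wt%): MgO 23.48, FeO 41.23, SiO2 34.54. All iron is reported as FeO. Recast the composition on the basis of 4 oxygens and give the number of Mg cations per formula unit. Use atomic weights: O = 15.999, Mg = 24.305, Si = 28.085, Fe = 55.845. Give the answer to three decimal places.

1.010 Mg apfu

23.48 wt% MgO ÷ 40.304 g/mol = 0.58257 mol, giving 0.58257 Mg and 0.58257 O.
41.23 wt% FeO ÷ 71.844 g/mol = 0.57388 mol, giving 0.57388 Fe and 0.57388 O.
34.54 wt% SiO2 ÷ 60.083 g/mol = 0.57487 mol, giving 0.57487 Si and 1.14974 O.
Oxygen sums to 2.30619; scaling by 4/2.30619 = 1.73446 puts the formula on 4 O.
Mg: 0.58257 × 1.73446 = 1.010 atoms per formula unit.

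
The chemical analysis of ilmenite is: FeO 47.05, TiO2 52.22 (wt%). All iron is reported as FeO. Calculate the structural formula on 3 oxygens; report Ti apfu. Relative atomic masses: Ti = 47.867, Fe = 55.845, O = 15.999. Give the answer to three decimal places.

0.999 Ti apfu

FeO (M=71.844): mol = 0.65489; Fe = 0.65489, O = 0.65489.
TiO2 (M=79.865): mol = 0.65385; Ti = 0.65385, O = 1.30770.
ΣO = 1.96259; factor = 3/ΣO = 1.52859.
Ti apfu = 0.65385 × 1.52859 = 0.999.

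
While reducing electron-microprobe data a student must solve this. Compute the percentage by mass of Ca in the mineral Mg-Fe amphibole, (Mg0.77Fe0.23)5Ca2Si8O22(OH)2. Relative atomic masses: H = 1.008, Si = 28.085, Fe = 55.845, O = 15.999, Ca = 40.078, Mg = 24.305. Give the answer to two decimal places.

9.45 weight percent

Molar mass of (Mg0.77Fe0.23)5Ca2Si8O22(OH)2: 3.85·24.305 + 1.15·55.845 + 2·40.078 + 8·28.085 + 24·15.999 + 2·1.008 = 848.624 g/mol.
Mass of Ca per formula unit: 2 × 40.078 = 80.156 g.
Weight fraction Ca = 80.156 / 848.624 = 0.0945.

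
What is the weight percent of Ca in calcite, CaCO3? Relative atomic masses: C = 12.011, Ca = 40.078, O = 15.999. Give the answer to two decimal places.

40.04 wt%

M(CaCO3) = 100.086 g/mol.
Ca contributes 1 × 40.078 = 40.078 g per mole.
40.078/100.086 = 0.4004 → 40.04%.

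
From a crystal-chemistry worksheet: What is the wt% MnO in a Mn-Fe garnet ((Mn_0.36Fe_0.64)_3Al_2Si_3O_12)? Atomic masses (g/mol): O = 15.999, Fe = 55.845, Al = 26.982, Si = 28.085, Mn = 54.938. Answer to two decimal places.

M((Mn_0.36Fe_0.64)_3Al_2Si_3O_12) = 496.762 g/mol; M(MnO) = 70.937 g/mol.
Moles MnO per formula unit = 1.08 Mn ÷ 1 = 1.0800.
MnO fraction = (1.0800 × 70.937) / 496.762 = 76.612/496.762 = 0.1542.

15.42 wt%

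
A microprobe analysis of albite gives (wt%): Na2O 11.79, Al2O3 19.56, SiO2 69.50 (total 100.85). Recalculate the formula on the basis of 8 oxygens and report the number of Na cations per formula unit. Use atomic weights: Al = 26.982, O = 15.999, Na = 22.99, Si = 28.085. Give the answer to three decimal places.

0.988 Na apfu

11.79 wt% Na2O ÷ 61.979 g/mol = 0.19023 mol, giving 0.38046 Na and 0.19023 O.
19.56 wt% Al2O3 ÷ 101.961 g/mol = 0.19184 mol, giving 0.38368 Al and 0.57552 O.
69.50 wt% SiO2 ÷ 60.083 g/mol = 1.15673 mol, giving 1.15673 Si and 2.31346 O.
Oxygen sums to 3.07921; scaling by 8/3.07921 = 2.59807 puts the formula on 8 O.
Na: 0.38046 × 2.59807 = 0.988 atoms per formula unit.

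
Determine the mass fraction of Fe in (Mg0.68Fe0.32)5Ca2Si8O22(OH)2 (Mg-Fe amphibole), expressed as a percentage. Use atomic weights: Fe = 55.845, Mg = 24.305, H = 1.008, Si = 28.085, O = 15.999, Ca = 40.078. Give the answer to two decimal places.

10.36 wt%

M((Mg0.68Fe0.32)5Ca2Si8O22(OH)2) = 862.817 g/mol.
Fe contributes 1.60 × 55.845 = 89.352 g per mole.
89.352/862.817 = 0.1036 → 10.36%.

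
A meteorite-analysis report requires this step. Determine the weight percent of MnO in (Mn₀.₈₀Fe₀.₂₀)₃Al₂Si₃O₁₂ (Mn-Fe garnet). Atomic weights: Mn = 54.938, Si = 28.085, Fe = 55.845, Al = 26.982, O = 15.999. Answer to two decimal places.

M((Mn₀.₈₀Fe₀.₂₀)₃Al₂Si₃O₁₂) = 495.565 g/mol; M(MnO) = 70.937 g/mol.
Moles MnO per formula unit = 2.40 Mn ÷ 1 = 2.4000.
MnO fraction = (2.4000 × 70.937) / 495.565 = 170.249/495.565 = 0.3435.

34.35 wt%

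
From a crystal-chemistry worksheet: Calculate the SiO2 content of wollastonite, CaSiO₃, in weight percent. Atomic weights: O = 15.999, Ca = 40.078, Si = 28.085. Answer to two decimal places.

Formula mass = 116.160 g/mol.
1 Si → 1.0000 mol SiO2 per formula unit; M(SiO2) = 60.083, so SiO2 mass = 60.083 g.
60.083/116.160 × 100 = 51.72 wt%.

51.72 wt%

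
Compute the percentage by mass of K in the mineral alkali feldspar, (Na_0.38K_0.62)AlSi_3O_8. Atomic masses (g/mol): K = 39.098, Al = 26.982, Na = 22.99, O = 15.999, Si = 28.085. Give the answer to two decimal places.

8.91 mass %

Formula mass = 0.38*22.99 + 0.62*39.098 + 1*26.982 + 3*28.085 + 8*15.999 = 272.206 g/mol, of which 24.241 g is K.
So K makes up 24.241/272.206 = 0.0891 of the mass, i.e. 8.91%.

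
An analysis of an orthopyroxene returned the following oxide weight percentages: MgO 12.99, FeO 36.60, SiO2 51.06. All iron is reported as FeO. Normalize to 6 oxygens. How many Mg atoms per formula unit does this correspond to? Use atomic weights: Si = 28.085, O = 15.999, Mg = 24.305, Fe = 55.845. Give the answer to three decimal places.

12.99 wt% MgO ÷ 40.304 g/mol = 0.32230 mol, giving 0.32230 Mg and 0.32230 O.
36.60 wt% FeO ÷ 71.844 g/mol = 0.50944 mol, giving 0.50944 Fe and 0.50944 O.
51.06 wt% SiO2 ÷ 60.083 g/mol = 0.84982 mol, giving 0.84982 Si and 1.69964 O.
Oxygen sums to 2.53138; scaling by 6/2.53138 = 2.37025 puts the formula on 6 O.
Mg: 0.32230 × 2.37025 = 0.764 atoms per formula unit.

0.764 Mg apfu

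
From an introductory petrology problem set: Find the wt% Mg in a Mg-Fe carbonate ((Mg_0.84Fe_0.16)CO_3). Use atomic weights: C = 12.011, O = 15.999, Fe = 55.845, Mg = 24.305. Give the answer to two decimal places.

22.85 mass %

Formula mass = 0.84*24.305 + 0.16*55.845 + 1*12.011 + 3*15.999 = 89.359 g/mol, of which 20.416 g is Mg.
So Mg makes up 20.416/89.359 = 0.2285 of the mass, i.e. 22.85%.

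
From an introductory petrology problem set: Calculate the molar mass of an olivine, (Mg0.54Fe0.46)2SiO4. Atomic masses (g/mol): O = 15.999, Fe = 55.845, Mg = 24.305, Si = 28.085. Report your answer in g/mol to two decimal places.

169.71 g/mol

M = 1.08*24.305 + 0.92*55.845 + 1*28.085 + 4*15.999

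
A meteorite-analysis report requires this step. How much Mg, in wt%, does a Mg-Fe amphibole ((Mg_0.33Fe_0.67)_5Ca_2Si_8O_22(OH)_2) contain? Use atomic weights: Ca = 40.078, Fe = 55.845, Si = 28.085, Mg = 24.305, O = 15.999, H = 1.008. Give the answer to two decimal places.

4.37 wt%

M((Mg_0.33Fe_0.67)_5Ca_2Si_8O_22(OH)_2) = 918.012 g/mol.
Mg contributes 1.65 × 24.305 = 40.103 g per mole.
40.103/918.012 = 0.0437 → 4.37%.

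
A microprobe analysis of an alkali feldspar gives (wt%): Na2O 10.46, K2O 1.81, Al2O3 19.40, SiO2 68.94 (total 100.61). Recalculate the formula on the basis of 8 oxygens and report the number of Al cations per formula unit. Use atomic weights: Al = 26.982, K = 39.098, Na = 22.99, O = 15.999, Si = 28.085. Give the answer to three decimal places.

10.46 wt% Na2O ÷ 61.979 g/mol = 0.16877 mol, giving 0.33754 Na and 0.16877 O.
1.81 wt% K2O ÷ 94.195 g/mol = 0.01922 mol, giving 0.03844 K and 0.01922 O.
19.40 wt% Al2O3 ÷ 101.961 g/mol = 0.19027 mol, giving 0.38054 Al and 0.57081 O.
68.94 wt% SiO2 ÷ 60.083 g/mol = 1.14741 mol, giving 1.14741 Si and 2.29482 O.
Oxygen sums to 3.05362; scaling by 8/3.05362 = 2.61984 puts the formula on 8 O.
Al: 0.38054 × 2.61984 = 0.997 atoms per formula unit.

0.997 Al apfu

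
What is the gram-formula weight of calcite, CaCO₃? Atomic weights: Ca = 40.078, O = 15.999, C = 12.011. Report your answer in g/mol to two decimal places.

M = 1(40.078) + 1(12.011) + 3(15.999)

100.09 g/mol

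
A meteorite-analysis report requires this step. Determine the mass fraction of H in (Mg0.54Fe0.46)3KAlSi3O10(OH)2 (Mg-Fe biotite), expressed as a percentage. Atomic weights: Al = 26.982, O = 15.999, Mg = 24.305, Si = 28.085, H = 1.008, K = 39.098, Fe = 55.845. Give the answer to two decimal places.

0.44 mass %

Formula mass = 1.62*24.305 + 1.38*55.845 + 1*39.098 + 1*26.982 + 3*28.085 + 12*15.999 + 2*1.008 = 460.779 g/mol, of which 2.016 g is H.
So H makes up 2.016/460.779 = 0.0044 of the mass, i.e. 0.44%.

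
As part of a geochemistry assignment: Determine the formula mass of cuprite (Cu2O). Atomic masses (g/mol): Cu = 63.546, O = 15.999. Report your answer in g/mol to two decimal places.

Cu: 2 × 63.546 = 127.0920
O: 1 × 15.999 = 15.9990
Summing the contributions gives the formula mass.

143.09 g/mol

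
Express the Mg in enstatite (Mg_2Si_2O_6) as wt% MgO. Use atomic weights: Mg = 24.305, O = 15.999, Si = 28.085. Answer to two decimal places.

Formula mass = 200.774 g/mol.
2 Mg → 2.0000 mol MgO per formula unit; M(MgO) = 40.304, so MgO mass = 80.608 g.
80.608/200.774 × 100 = 40.15 wt%.

40.15 wt%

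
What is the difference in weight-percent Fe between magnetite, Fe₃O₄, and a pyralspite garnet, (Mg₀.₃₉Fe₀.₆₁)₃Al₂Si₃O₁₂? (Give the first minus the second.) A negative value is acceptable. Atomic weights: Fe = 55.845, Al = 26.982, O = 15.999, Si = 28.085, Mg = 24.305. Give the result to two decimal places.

M(Fe₃O₄) = 231.531 g/mol, so wt% Fe = 167.535/231.531 × 100 = 72.36%.
M((Mg₀.₃₉Fe₀.₆₁)₃Al₂Si₃O₁₂) = 460.840 g/mol, so wt% Fe = 102.196/460.840 × 100 = 22.18%.
72.36 − 22.18 = 50.18 pp.

50.18 percentage points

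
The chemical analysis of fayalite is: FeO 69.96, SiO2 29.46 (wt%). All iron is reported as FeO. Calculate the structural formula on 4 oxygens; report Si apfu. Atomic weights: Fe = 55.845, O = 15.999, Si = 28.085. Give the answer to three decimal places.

69.96 wt% FeO ÷ 71.844 g/mol = 0.97378 mol, giving 0.97378 Fe and 0.97378 O.
29.46 wt% SiO2 ÷ 60.083 g/mol = 0.49032 mol, giving 0.49032 Si and 0.98064 O.
Oxygen sums to 1.95442; scaling by 4/1.95442 = 2.04664 puts the formula on 4 O.
Si: 0.49032 × 2.04664 = 1.004 atoms per formula unit.

1.004 Si apfu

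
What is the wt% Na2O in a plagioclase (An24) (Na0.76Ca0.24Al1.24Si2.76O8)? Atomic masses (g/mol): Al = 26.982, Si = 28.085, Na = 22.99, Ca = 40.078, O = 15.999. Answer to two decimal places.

Formula mass = 266.055 g/mol.
0.76 Na → 0.3800 mol Na2O per formula unit; M(Na2O) = 61.979, so Na2O mass = 23.552 g.
23.552/266.055 × 100 = 8.85 wt%.

8.85 wt%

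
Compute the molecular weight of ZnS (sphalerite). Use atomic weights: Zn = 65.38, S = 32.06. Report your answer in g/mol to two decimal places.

The formula mass is the sum 1*65.38 + 1*32.06.

97.44 g/mol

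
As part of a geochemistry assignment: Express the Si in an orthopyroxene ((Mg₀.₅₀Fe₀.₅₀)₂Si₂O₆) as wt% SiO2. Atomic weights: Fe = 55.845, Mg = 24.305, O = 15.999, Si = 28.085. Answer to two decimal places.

M((Mg₀.₅₀Fe₀.₅₀)₂Si₂O₆) = 232.314 g/mol; M(SiO2) = 60.083 g/mol.
Moles SiO2 per formula unit = 2 Si ÷ 1 = 2.0000.
SiO2 fraction = (2.0000 × 60.083) / 232.314 = 120.166/232.314 = 0.5173.

51.73 wt%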